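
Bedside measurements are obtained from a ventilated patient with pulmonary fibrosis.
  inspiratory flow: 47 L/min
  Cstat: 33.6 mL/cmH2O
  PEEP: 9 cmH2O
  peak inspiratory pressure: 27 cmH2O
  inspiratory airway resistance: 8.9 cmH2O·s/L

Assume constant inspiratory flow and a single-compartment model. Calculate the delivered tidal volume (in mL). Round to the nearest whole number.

Flow: 47 L/min ÷ 60 = 0.7833 L/s.
Equation of motion (constant flow): PIP = Vt/C + R·V̇ + PEEP.
Vt/C = PIP − R·V̇ − PEEP = 27 − 6.971 − 9 = 11.029 cmH2O.
Vt = C × 11.029 = 33.6 × 11.029 = 370.57 mL.

371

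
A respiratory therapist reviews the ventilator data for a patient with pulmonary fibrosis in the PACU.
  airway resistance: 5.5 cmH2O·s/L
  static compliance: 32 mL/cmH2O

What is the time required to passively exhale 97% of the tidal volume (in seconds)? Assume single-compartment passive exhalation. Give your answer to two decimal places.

τ = R × C = 5.5 × 32 mL/cmH2O = 5.5 × 0.032 L/cmH2O = 0.176 s.
Exhaled fraction f = 1 − e^(−t/τ) → t = −τ·ln(1 − f) = −0.176·ln(0.03) = 0.6172 s.

0.62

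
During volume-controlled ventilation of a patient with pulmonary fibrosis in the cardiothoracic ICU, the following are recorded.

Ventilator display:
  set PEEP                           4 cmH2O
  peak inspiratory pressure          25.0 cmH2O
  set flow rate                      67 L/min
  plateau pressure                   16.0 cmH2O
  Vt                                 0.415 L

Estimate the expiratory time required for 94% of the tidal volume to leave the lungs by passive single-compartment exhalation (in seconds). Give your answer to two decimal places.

Flow: 67 L/min ÷ 60 = 1.1167 L/s.
R = (PIP − Pplat)/V̇ = (25.0 − 16.0) / 1.1167 = 9.0/1.1167 = 8.059 cmH2O·s/L.
C = Vt/(Pplat − PEEP) = 415.0 / (16.0 − 4) = 415.0/12.0 = 34.583 mL/cmH2O.
τ = R × C = 8.059 × 0.03458 L/cmH2O = 0.2787 s.
t = −τ·ln(1 − 0.94) = −0.2787·ln(0.06) = 0.7841 s.

0.78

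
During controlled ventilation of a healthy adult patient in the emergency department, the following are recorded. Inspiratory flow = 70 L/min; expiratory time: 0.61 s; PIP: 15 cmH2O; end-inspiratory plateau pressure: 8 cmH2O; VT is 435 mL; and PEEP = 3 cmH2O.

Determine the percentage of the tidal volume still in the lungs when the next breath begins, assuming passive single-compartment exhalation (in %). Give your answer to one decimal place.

31.1

Flow: 70 L/min ÷ 60 = 1.1667 L/s.
R = (PIP − Pplat)/V̇ = (15 − 8) / 1.1667 = 7.0/1.1667 = 6.0 cmH2O·s/L.
C = Vt/(Pplat − PEEP) = 435.0 / (8 − 3) = 435.0/5.0 = 87.0 mL/cmH2O.
τ = R × C = 6.0 × 0.087 L/cmH2O = 0.522 s.
Fraction remaining at end-expiration = e^(−Te/τ) = e^(−0.61/0.522) = 0.3108 → 31.08%.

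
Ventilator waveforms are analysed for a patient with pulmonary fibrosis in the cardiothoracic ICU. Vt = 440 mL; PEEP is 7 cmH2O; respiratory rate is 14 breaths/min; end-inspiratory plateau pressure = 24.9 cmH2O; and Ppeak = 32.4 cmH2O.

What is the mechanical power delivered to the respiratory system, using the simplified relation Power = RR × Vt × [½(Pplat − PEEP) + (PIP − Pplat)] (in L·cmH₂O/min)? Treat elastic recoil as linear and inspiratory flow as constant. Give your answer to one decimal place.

Per-breath work = Vt × [½(Pplat−PEEP) + (PIP−Pplat)] = 0.440 × [0.5×17.9 + 7.5] = 0.440 × 16.45 = 7.238 L·cmH2O.
Power = 14 × 7.238 = 101.33 L·cmH2O/min.

101.3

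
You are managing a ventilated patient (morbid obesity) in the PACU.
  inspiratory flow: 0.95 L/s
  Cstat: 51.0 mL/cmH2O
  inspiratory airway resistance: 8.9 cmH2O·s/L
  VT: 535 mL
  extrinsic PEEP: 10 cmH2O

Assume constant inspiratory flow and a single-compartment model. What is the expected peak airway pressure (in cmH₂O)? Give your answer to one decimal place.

Equation of motion (constant flow): PIP = Vt/C + R·V̇ + PEEP.
PIP = 535/51.0 + 8.9×0.95 + 10 = 10.49 + 8.455 + 10 = 28.945 cmH2O.

28.9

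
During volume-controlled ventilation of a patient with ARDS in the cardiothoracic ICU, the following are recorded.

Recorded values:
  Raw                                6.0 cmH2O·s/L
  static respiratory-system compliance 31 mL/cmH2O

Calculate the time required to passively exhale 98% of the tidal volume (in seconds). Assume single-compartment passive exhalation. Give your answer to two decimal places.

τ = R × C = 6.0 × 31 mL/cmH2O = 6.0 × 0.031 L/cmH2O = 0.186 s.
Exhaled fraction f = 1 − e^(−t/τ) → t = −τ·ln(1 − f) = −0.186·ln(0.02) = 0.7276 s.

0.73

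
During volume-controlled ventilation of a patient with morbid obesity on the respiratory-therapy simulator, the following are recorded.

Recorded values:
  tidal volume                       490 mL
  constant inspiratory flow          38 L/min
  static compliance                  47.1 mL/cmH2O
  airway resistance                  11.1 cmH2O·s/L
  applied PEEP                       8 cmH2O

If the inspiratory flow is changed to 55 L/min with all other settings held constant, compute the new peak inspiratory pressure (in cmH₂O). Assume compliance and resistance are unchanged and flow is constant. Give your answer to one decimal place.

28.6

Flow: 38 L/min ÷ 60 = 0.6333 L/s.
New flow: 55 L/min ÷ 60 = 0.9167 L/s.
PIP = Vt/C + R·V̇ + PEEP (constant-flow equation of motion).
Only the resistive term changes: ΔPIP = R × ΔV̇ = 11.1 × (0.9167 − 0.6333) = 11.1 × 0.2834 = 3.146 cmH2O.
Original PIP = 490/47.1 + 11.1×0.6333 + 8 = 25.433 cmH2O; new PIP = 25.433 + (3.146) = 28.579 cmH2O.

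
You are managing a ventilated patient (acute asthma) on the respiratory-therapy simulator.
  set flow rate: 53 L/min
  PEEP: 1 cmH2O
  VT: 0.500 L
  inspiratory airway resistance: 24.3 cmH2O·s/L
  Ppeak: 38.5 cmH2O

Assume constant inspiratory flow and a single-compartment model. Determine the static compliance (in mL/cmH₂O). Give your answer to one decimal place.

Flow: 53 L/min ÷ 60 = 0.8833 L/s.
Equation of motion (constant flow): PIP = Vt/C + R·V̇ + PEEP.
Vt/C = PIP − R·V̇ − PEEP = 38.5 − 24.3×0.8833 − 1 = 38.5 − 21.464 − 1 = 16.036 cmH2O.
C = Vt / 16.036 = 500 / 16.036 = 31.18 mL/cmH2O.

31.2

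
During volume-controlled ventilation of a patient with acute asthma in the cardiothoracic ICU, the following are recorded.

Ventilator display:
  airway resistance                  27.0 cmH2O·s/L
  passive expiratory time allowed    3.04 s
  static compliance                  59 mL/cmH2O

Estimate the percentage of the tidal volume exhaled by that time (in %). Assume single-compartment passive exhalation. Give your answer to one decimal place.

τ = R × C = 27.0 × 59 mL/cmH2O = 27.0 × 0.059 L/cmH2O = 1.593 s.
Passive exhalation: V(t)/V₀ = e^(−t/τ) = e^(−3.04/1.593) = 0.1483.
Fraction exhaled = 1 − 0.1483 = 0.8517 → 85.17%.

85.2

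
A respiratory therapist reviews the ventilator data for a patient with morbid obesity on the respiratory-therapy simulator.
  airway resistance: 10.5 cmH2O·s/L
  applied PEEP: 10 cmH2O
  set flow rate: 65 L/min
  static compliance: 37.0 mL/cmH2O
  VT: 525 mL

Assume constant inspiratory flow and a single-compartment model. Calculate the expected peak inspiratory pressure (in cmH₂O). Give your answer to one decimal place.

Flow: 65 L/min ÷ 60 = 1.0833 L/s.
Equation of motion (constant flow): PIP = Vt/C + R·V̇ + PEEP.
PIP = 525/37.0 + 10.5×1.0833 + 10 = 14.189 + 11.375 + 10 = 35.564 cmH2O.

35.6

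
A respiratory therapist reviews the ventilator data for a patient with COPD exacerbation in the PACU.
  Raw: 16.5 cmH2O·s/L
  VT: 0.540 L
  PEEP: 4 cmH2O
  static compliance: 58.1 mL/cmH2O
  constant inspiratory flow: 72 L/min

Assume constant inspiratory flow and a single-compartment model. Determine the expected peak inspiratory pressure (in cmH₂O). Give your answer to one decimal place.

33.1

Flow: 72 L/min ÷ 60 = 1.2 L/s.
Equation of motion (constant flow): PIP = Vt/C + R·V̇ + PEEP.
PIP = 540/58.1 + 16.5×1.2 + 4 = 9.294 + 19.8 + 4 = 33.094 cmH2O.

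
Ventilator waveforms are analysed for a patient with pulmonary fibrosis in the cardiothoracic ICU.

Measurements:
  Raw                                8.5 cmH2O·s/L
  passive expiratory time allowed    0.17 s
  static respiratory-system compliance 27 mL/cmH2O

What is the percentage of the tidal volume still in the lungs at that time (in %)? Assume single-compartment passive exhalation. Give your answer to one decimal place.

47.7

τ = R × C = 8.5 × 27 mL/cmH2O = 8.5 × 0.027 L/cmH2O = 0.2295 s.
Passive exhalation: V(t)/V₀ = e^(−t/τ) = e^(−0.17/0.2295) = 0.4768.
Fraction remaining = 0.4768 → 47.68%.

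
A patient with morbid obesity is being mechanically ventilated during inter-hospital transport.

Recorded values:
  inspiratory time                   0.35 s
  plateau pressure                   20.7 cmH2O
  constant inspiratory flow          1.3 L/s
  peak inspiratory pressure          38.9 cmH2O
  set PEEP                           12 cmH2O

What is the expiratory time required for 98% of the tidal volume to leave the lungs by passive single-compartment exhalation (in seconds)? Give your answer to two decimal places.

2.86

Vt = flow × Ti = 1.3 L/s × 0.35 s × 1000 mL/L = 455.0 mL.
R = (PIP − Pplat)/V̇ = (38.9 − 20.7) / 1.3 = 18.2/1.3 = 14.0 cmH2O·s/L.
C = Vt/(Pplat − PEEP) = 455.0 / (20.7 − 12) = 455.0/8.7 = 52.299 mL/cmH2O.
τ = R × C = 14.0 × 0.0523 L/cmH2O = 0.7322 s.
t = −τ·ln(1 − 0.98) = −0.7322·ln(0.02) = 2.864 s.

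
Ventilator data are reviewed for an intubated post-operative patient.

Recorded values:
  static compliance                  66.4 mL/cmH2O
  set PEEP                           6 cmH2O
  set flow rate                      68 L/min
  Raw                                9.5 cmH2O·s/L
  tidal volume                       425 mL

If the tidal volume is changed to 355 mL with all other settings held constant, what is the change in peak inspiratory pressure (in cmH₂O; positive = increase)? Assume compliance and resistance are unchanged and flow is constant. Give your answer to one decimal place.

-1.1

PIP = Vt/C + R·V̇ + PEEP (constant-flow equation of motion).
Only the elastic term changes: ΔPIP = ΔVt / C = (355 − 425) / 66.4 = -1.054 cmH2O.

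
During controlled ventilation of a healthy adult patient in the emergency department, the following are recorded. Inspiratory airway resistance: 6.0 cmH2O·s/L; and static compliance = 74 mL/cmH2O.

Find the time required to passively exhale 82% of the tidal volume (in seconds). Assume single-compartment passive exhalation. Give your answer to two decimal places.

τ = R × C = 6.0 × 74 mL/cmH2O = 6.0 × 0.074 L/cmH2O = 0.444 s.
Exhaled fraction f = 1 − e^(−t/τ) → t = −τ·ln(1 − f) = −0.444·ln(0.18) = 0.7614 s.

0.76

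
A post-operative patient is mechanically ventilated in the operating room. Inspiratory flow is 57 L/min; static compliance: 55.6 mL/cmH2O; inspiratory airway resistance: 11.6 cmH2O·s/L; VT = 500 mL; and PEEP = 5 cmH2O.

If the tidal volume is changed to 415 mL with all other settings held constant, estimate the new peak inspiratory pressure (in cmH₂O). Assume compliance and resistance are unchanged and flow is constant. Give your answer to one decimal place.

23.5

Flow: 57 L/min ÷ 60 = 0.95 L/s.
PIP = Vt/C + R·V̇ + PEEP (constant-flow equation of motion).
Only the elastic term changes: ΔPIP = ΔVt / C = (415 − 500) / 55.6 = -1.529 cmH2O.
Original PIP = 500/55.6 + 11.6×0.95 + 5 = 25.013 cmH2O; new PIP = 25.013 + (-1.529) = 23.484 cmH2O.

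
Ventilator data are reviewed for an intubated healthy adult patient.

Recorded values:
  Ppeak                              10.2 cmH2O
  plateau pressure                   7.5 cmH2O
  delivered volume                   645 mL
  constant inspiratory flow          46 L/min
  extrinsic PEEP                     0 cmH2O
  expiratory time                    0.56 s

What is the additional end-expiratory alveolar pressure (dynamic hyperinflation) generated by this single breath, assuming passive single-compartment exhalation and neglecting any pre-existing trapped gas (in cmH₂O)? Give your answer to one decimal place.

Flow: 46 L/min ÷ 60 = 0.7667 L/s.
R = (PIP − Pplat)/V̇ = (10.2 − 7.5) / 0.7667 = 2.7/0.7667 = 3.522 cmH2O·s/L.
C = Vt/(Pplat − PEEP) = 645.0 / (7.5 − 0) = 645.0/7.5 = 86.0 mL/cmH2O.
τ = R × C = 3.522 × 0.086 L/cmH2O = 0.3029 s.
Fraction remaining = e^(−Te/τ) = e^(−0.56/0.3029) = 0.1574; trapped volume = 645.0 × 0.1574 = 101.52 mL.
Additional alveolar pressure from trapping ≈ V_trapped / C = 101.52 / 86.0 = 1.18 cmH2O.

1.2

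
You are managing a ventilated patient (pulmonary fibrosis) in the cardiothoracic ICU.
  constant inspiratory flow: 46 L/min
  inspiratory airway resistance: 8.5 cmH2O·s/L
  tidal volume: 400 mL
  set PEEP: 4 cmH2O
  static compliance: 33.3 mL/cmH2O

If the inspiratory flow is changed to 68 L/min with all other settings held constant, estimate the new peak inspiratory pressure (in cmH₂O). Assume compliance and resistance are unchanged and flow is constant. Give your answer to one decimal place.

Flow: 46 L/min ÷ 60 = 0.7667 L/s.
New flow: 68 L/min ÷ 60 = 1.1333 L/s.
PIP = Vt/C + R·V̇ + PEEP (constant-flow equation of motion).
Only the resistive term changes: ΔPIP = R × ΔV̇ = 8.5 × (1.1333 − 0.7667) = 8.5 × 0.3666 = 3.116 cmH2O.
Original PIP = 400/33.3 + 8.5×0.7667 + 4 = 22.529 cmH2O; new PIP = 22.529 + (3.116) = 25.645 cmH2O.

25.6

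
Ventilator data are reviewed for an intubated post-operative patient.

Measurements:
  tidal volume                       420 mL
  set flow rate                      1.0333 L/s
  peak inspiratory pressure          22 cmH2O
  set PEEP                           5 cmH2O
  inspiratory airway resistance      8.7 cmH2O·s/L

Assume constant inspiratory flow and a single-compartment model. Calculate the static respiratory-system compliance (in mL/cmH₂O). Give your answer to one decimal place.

52.4

Equation of motion (constant flow): PIP = Vt/C + R·V̇ + PEEP.
Vt/C = PIP − R·V̇ − PEEP = 22 − 8.7×1.0333 − 5 = 22 − 8.99 − 5 = 8.01 cmH2O.
C = Vt / 8.01 = 420 / 8.01 = 52.434 mL/cmH2O.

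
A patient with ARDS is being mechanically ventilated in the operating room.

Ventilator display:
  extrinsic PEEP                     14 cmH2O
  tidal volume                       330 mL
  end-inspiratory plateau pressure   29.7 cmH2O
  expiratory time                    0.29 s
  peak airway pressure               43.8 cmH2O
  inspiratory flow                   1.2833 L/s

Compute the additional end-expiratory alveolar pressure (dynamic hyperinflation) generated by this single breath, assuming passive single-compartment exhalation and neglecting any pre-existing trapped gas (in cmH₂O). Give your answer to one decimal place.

4.5

R = (PIP − Pplat)/V̇ = (43.8 − 29.7) / 1.2833 = 14.1/1.2833 = 10.987 cmH2O·s/L.
C = Vt/(Pplat − PEEP) = 330.0 / (29.7 − 14) = 330.0/15.7 = 21.019 mL/cmH2O.
τ = R × C = 10.987 × 0.02102 L/cmH2O = 0.2309 s.
Fraction remaining = e^(−Te/τ) = e^(−0.29/0.2309) = 0.2848; trapped volume = 330.0 × 0.2848 = 93.984 mL.
Additional alveolar pressure from trapping ≈ V_trapped / C = 93.984 / 21.019 = 4.471 cmH2O.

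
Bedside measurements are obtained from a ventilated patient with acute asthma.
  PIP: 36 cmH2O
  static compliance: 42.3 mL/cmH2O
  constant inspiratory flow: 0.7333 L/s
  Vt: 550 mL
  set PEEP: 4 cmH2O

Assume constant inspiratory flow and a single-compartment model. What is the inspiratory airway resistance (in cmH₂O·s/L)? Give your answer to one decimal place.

Equation of motion (constant flow): PIP = Vt/C + R·V̇ + PEEP.
R·V̇ = PIP − Vt/C − PEEP = 36 − 550/42.3 − 4 = 36 − 13.002 − 4 = 18.998 cmH2O.
R = 18.998 / 0.7333 = 25.908 cmH2O·s/L.

25.9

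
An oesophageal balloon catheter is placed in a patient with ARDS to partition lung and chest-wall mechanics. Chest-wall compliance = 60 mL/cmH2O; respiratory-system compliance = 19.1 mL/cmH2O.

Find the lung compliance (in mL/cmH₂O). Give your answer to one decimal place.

1/CL = 1/Crs − 1/Ccw.
1/CL = 1/19.1 − 1/60 = 0.03569.
CL = 28.019 mL/cmH2O.

28.0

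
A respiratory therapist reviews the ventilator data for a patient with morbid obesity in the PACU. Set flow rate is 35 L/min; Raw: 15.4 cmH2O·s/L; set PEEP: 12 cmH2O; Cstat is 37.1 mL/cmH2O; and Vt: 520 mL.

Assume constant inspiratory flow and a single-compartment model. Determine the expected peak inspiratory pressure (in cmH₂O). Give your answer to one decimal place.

Flow: 35 L/min ÷ 60 = 0.5833 L/s.
Equation of motion (constant flow): PIP = Vt/C + R·V̇ + PEEP.
PIP = 520/37.1 + 15.4×0.5833 + 12 = 14.016 + 8.983 + 12 = 34.999 cmH2O.

35.0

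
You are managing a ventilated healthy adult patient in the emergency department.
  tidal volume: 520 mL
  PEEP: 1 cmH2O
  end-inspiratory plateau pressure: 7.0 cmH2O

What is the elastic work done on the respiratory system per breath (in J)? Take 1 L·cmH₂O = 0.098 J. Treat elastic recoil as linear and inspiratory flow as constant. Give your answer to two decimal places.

0.15

Elastic work ≈ ½ × (Pplat − PEEP) × Vt = 0.5 × (7.0 − 1) × 0.520 L = 0.5 × 6.0 × 0.520 = 1.56 L·cmH2O.
× 0.098 J/(L·cmH2O) → 0.1529 J.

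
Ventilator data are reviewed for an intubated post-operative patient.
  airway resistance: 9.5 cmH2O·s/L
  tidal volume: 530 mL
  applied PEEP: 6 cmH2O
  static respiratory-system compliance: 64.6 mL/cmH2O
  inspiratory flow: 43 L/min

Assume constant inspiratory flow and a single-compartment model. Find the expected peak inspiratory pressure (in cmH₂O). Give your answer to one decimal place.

Flow: 43 L/min ÷ 60 = 0.7167 L/s.
Equation of motion (constant flow): PIP = Vt/C + R·V̇ + PEEP.
PIP = 530/64.6 + 9.5×0.7167 + 6 = 8.204 + 6.809 + 6 = 21.013 cmH2O.

21.0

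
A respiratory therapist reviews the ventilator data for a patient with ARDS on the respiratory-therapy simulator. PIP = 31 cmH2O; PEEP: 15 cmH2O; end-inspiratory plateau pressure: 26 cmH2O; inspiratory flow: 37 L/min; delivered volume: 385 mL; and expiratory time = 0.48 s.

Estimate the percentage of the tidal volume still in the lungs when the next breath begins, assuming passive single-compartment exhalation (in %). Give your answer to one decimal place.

18.4

Flow: 37 L/min ÷ 60 = 0.6167 L/s.
R = (PIP − Pplat)/V̇ = (31 − 26) / 0.6167 = 5.0/0.6167 = 8.108 cmH2O·s/L.
C = Vt/(Pplat − PEEP) = 385.0 / (26 − 15) = 385.0/11.0 = 35.0 mL/cmH2O.
τ = R × C = 8.108 × 0.035 L/cmH2O = 0.2838 s.
Fraction remaining at end-expiration = e^(−Te/τ) = e^(−0.48/0.2838) = 0.1843 → 18.43%.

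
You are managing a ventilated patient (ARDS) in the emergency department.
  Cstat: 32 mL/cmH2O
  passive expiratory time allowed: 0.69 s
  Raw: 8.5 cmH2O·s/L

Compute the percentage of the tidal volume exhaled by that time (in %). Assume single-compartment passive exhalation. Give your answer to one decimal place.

τ = R × C = 8.5 × 32 mL/cmH2O = 8.5 × 0.032 L/cmH2O = 0.272 s.
Passive exhalation: V(t)/V₀ = e^(−t/τ) = e^(−0.69/0.272) = 0.07912.
Fraction exhaled = 1 − 0.07912 = 0.9209 → 92.09%.

92.1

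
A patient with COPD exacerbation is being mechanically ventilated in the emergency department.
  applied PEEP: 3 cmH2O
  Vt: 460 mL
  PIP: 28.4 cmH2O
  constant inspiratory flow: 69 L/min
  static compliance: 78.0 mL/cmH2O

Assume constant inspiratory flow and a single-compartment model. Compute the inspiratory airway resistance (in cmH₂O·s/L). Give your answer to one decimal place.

Flow: 69 L/min ÷ 60 = 1.15 L/s.
Equation of motion (constant flow): PIP = Vt/C + R·V̇ + PEEP.
R·V̇ = PIP − Vt/C − PEEP = 28.4 − 460/78.0 − 3 = 28.4 − 5.897 − 3 = 19.503 cmH2O.
R = 19.503 / 1.15 = 16.959 cmH2O·s/L.

17.0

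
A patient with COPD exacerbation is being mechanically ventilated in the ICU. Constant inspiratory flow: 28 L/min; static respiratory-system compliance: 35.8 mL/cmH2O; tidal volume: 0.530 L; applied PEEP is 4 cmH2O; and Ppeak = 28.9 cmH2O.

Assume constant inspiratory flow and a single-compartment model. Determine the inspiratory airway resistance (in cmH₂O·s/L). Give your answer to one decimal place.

Flow: 28 L/min ÷ 60 = 0.4667 L/s.
Equation of motion (constant flow): PIP = Vt/C + R·V̇ + PEEP.
R·V̇ = PIP − Vt/C − PEEP = 28.9 − 530/35.8 − 4 = 28.9 − 14.804 − 4 = 10.096 cmH2O.
R = 10.096 / 0.4667 = 21.633 cmH2O·s/L.

21.6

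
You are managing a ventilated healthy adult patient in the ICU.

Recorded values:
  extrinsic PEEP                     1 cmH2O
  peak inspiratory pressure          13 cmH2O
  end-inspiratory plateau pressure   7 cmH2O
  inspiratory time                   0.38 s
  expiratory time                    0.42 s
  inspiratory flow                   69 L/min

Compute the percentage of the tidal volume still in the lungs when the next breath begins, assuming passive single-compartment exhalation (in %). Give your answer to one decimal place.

Flow: 69 L/min ÷ 60 = 1.15 L/s.
Vt = flow × Ti = 1.15 L/s × 0.38 s × 1000 mL/L = 437.0 mL.
R = (PIP − Pplat)/V̇ = (13 − 7) / 1.15 = 6.0/1.15 = 5.217 cmH2O·s/L.
C = Vt/(Pplat − PEEP) = 437.0 / (7 − 1) = 437.0/6.0 = 72.833 mL/cmH2O.
τ = R × C = 5.217 × 0.07283 L/cmH2O = 0.38 s.
Fraction remaining at end-expiration = e^(−Te/τ) = e^(−0.42/0.38) = 0.3311 → 33.11%.

33.1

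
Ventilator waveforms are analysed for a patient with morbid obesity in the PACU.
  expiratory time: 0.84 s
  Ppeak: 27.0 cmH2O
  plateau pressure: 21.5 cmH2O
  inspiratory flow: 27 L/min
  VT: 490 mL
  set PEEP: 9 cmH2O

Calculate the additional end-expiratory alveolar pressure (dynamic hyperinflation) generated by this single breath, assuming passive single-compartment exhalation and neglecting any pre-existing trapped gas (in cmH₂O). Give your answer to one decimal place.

2.2

Flow: 27 L/min ÷ 60 = 0.45 L/s.
R = (PIP − Pplat)/V̇ = (27.0 − 21.5) / 0.45 = 5.5/0.45 = 12.222 cmH2O·s/L.
C = Vt/(Pplat − PEEP) = 490.0 / (21.5 − 9) = 490.0/12.5 = 39.2 mL/cmH2O.
τ = R × C = 12.222 × 0.0392 L/cmH2O = 0.4791 s.
Fraction remaining = e^(−Te/τ) = e^(−0.84/0.4791) = 0.1732; trapped volume = 490.0 × 0.1732 = 84.868 mL.
Additional alveolar pressure from trapping ≈ V_trapped / C = 84.868 / 39.2 = 2.165 cmH2O.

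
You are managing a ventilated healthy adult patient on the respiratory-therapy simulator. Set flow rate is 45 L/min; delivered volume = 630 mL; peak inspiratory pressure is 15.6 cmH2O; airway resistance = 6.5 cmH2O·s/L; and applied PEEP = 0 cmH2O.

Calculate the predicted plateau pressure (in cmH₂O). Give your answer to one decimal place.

Flow: 45 L/min ÷ 60 = 0.75 L/s.
Pplat = PIP − Raw × flow = 15.6 − 6.5 × 0.75 = 15.6 − 4.875 = 10.725 cmH2O.

10.7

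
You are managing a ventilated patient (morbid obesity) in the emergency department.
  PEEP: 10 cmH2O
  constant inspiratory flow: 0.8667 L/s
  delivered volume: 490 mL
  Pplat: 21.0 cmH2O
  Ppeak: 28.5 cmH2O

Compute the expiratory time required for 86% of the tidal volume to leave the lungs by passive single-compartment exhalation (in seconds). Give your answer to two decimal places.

R = (PIP − Pplat)/V̇ = (28.5 − 21.0) / 0.8667 = 7.5/0.8667 = 8.654 cmH2O·s/L.
C = Vt/(Pplat − PEEP) = 490.0 / (21.0 − 10) = 490.0/11.0 = 44.545 mL/cmH2O.
τ = R × C = 8.654 × 0.04455 L/cmH2O = 0.3855 s.
t = −τ·ln(1 − 0.86) = −0.3855·ln(0.14) = 0.7579 s.

0.76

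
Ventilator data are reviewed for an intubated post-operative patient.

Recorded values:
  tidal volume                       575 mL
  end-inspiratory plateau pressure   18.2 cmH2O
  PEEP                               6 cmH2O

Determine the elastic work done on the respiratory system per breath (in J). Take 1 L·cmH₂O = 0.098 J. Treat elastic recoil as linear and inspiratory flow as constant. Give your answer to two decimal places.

0.34

Elastic work ≈ ½ × (Pplat − PEEP) × Vt = 0.5 × (18.2 − 6) × 0.575 L = 0.5 × 12.2 × 0.575 = 3.508 L·cmH2O.
× 0.098 J/(L·cmH2O) → 0.3438 J.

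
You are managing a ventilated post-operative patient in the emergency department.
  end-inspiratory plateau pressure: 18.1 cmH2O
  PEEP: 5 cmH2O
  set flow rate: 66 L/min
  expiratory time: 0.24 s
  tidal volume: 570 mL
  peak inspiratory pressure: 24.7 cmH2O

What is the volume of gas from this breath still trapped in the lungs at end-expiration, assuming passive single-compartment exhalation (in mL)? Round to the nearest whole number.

Flow: 66 L/min ÷ 60 = 1.1 L/s.
R = (PIP − Pplat)/V̇ = (24.7 − 18.1) / 1.1 = 6.6/1.1 = 6.0 cmH2O·s/L.
C = Vt/(Pplat − PEEP) = 570.0 / (18.1 − 5) = 570.0/13.1 = 43.511 mL/cmH2O.
τ = R × C = 6.0 × 0.04351 L/cmH2O = 0.2611 s.
Fraction remaining = e^(−Te/τ) = e^(−0.24/0.2611) = 0.3988.
Trapped volume = 570.0 × 0.3988 = 227.32 mL.

227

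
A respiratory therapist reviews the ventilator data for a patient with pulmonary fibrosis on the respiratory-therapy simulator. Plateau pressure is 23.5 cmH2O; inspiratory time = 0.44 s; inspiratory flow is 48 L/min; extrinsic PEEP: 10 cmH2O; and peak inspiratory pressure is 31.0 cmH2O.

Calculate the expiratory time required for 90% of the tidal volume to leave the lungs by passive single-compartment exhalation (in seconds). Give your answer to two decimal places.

0.56

Flow: 48 L/min ÷ 60 = 0.8 L/s.
Vt = flow × Ti = 0.8 L/s × 0.44 s × 1000 mL/L = 352.0 mL.
R = (PIP − Pplat)/V̇ = (31.0 − 23.5) / 0.8 = 7.5/0.8 = 9.375 cmH2O·s/L.
C = Vt/(Pplat − PEEP) = 352.0 / (23.5 − 10) = 352.0/13.5 = 26.074 mL/cmH2O.
τ = R × C = 9.375 × 0.02607 L/cmH2O = 0.2444 s.
t = −τ·ln(1 − 0.90) = −0.2444·ln(0.1) = 0.5628 s.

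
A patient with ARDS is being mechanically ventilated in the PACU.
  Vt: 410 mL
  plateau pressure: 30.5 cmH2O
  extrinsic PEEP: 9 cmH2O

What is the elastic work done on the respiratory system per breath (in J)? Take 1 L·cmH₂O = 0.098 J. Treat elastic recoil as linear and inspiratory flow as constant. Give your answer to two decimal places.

0.43

Elastic work ≈ ½ × (Pplat − PEEP) × Vt = 0.5 × (30.5 − 9) × 0.410 L = 0.5 × 21.5 × 0.410 = 4.408 L·cmH2O.
× 0.098 J/(L·cmH2O) → 0.432 J.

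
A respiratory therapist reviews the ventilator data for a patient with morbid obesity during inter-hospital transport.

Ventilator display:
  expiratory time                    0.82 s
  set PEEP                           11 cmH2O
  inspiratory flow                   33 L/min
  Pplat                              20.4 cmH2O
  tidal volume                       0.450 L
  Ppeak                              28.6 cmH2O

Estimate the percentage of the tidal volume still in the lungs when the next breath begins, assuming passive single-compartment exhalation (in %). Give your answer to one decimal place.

31.7

Flow: 33 L/min ÷ 60 = 0.55 L/s.
R = (PIP − Pplat)/V̇ = (28.6 − 20.4) / 0.55 = 8.2/0.55 = 14.909 cmH2O·s/L.
C = Vt/(Pplat − PEEP) = 450.0 / (20.4 − 11) = 450.0/9.4 = 47.872 mL/cmH2O.
τ = R × C = 14.909 × 0.04787 L/cmH2O = 0.7137 s.
Fraction remaining at end-expiration = e^(−Te/τ) = e^(−0.82/0.7137) = 0.317 → 31.7%.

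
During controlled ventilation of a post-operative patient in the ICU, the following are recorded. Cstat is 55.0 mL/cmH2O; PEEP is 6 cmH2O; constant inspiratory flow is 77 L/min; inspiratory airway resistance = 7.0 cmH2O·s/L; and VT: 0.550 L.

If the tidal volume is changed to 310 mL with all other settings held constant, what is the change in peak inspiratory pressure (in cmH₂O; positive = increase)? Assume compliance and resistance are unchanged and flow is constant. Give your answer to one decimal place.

-4.4

PIP = Vt/C + R·V̇ + PEEP (constant-flow equation of motion).
Only the elastic term changes: ΔPIP = ΔVt / C = (310 − 550) / 55.0 = -4.364 cmH2O.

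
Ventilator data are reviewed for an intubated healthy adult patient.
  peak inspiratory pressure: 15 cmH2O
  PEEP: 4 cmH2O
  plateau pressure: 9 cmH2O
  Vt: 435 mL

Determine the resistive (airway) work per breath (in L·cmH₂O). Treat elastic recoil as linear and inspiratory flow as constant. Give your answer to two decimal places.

2.61

With constant inspiratory flow the resistive pressure is constant at PIP − Pplat = 15 − 9 = 6.0 cmH2O, so resistive work = 6.0 × 0.435 = 2.61 L·cmH2O.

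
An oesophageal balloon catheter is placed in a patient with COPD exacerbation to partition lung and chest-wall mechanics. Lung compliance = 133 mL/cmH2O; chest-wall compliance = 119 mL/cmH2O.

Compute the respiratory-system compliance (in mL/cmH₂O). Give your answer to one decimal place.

62.8

Lung and chest wall are elastances in series: 1/Crs = 1/CL + 1/Ccw.
1/Crs = 1/133 + 1/119 = 0.01592.
Crs = 62.814 mL/cmH2O.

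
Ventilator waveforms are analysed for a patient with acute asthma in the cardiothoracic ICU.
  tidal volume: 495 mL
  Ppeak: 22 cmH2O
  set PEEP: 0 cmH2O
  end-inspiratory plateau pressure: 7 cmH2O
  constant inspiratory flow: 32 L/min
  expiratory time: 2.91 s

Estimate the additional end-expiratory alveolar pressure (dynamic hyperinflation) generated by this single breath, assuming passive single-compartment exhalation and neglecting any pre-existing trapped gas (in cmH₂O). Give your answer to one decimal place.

Flow: 32 L/min ÷ 60 = 0.5333 L/s.
R = (PIP − Pplat)/V̇ = (22 − 7) / 0.5333 = 15.0/0.5333 = 28.127 cmH2O·s/L.
C = Vt/(Pplat − PEEP) = 495.0 / (7 − 0) = 495.0/7.0 = 70.714 mL/cmH2O.
τ = R × C = 28.127 × 0.07071 L/cmH2O = 1.989 s.
Fraction remaining = e^(−Te/τ) = e^(−2.91/1.989) = 0.2315; trapped volume = 495.0 × 0.2315 = 114.59 mL.
Additional alveolar pressure from trapping ≈ V_trapped / C = 114.59 / 70.714 = 1.62 cmH2O.

1.6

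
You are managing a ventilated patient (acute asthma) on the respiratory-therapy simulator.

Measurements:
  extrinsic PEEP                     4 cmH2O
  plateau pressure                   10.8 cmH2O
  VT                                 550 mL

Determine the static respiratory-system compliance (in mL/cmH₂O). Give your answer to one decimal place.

Cstat = Vt / (Pplat − PEEP) = 550 / (10.8 − 4) = 550 / 6.8 = 80.882 mL/cmH2O.

80.9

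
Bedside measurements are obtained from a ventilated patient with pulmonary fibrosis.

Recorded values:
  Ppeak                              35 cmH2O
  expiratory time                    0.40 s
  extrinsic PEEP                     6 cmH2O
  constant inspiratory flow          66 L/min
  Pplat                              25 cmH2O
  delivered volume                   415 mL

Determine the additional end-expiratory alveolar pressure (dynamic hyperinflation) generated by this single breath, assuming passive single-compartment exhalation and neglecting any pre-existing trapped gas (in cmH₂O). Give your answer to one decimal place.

2.5

Flow: 66 L/min ÷ 60 = 1.1 L/s.
R = (PIP − Pplat)/V̇ = (35 − 25) / 1.1 = 10.0/1.1 = 9.091 cmH2O·s/L.
C = Vt/(Pplat − PEEP) = 415.0 / (25 − 6) = 415.0/19.0 = 21.842 mL/cmH2O.
τ = R × C = 9.091 × 0.02184 L/cmH2O = 0.1985 s.
Fraction remaining = e^(−Te/τ) = e^(−0.40/0.1985) = 0.1333; trapped volume = 415.0 × 0.1333 = 55.32 mL.
Additional alveolar pressure from trapping ≈ V_trapped / C = 55.32 / 21.842 = 2.533 cmH2O.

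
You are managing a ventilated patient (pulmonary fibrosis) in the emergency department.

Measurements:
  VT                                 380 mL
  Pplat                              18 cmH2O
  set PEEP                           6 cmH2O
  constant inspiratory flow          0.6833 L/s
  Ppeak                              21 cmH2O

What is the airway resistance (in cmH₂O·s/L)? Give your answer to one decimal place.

Raw = (PIP − Pplat) / flow = (21 − 18) / 0.6833 = 3.0 / 0.6833 = 4.39 cmH2O·s/L.

4.4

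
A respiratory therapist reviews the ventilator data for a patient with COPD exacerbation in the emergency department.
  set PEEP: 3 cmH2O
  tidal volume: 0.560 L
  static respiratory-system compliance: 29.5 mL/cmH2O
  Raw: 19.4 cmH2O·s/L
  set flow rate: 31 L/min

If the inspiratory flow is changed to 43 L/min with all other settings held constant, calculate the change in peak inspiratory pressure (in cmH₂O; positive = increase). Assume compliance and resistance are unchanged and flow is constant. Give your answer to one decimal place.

3.9

Flow: 31 L/min ÷ 60 = 0.5167 L/s.
New flow: 43 L/min ÷ 60 = 0.7167 L/s.
PIP = Vt/C + R·V̇ + PEEP (constant-flow equation of motion).
Only the resistive term changes: ΔPIP = R × ΔV̇ = 19.4 × (0.7167 − 0.5167) = 19.4 × 0.2 = 3.88 cmH2O.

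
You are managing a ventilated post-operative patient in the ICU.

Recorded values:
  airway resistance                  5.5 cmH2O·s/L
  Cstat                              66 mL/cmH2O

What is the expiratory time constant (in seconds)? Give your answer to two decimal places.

τ = R × C = 5.5 × 66 mL/cmH2O = 5.5 × 0.066 L/cmH2O = 0.363 s.

0.36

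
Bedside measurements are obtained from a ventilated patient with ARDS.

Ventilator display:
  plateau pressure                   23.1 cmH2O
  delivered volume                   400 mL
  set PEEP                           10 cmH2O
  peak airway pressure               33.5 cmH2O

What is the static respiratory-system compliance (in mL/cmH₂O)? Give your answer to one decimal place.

Cstat = Vt / (Pplat − PEEP) = 400 / (23.1 − 10) = 400 / 13.1 = 30.534 mL/cmH2O.

30.5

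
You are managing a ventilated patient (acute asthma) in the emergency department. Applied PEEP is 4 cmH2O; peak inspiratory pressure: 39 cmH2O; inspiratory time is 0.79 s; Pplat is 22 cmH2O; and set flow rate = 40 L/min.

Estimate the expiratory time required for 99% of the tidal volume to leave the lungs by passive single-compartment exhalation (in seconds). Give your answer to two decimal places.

3.44

Flow: 40 L/min ÷ 60 = 0.6667 L/s.
Vt = flow × Ti = 0.6667 L/s × 0.79 s × 1000 mL/L = 526.69 mL.
R = (PIP − Pplat)/V̇ = (39 − 22) / 0.6667 = 17.0/0.6667 = 25.499 cmH2O·s/L.
C = Vt/(Pplat − PEEP) = 526.69 / (22 − 4) = 526.69/18.0 = 29.261 mL/cmH2O.
τ = R × C = 25.499 × 0.02926 L/cmH2O = 0.7461 s.
t = −τ·ln(1 − 0.99) = −0.7461·ln(0.01) = 3.436 s.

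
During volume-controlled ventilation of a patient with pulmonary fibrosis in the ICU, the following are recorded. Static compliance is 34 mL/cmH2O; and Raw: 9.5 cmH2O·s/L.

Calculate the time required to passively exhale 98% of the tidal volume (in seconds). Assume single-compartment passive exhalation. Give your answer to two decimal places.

τ = R × C = 9.5 × 34 mL/cmH2O = 9.5 × 0.034 L/cmH2O = 0.323 s.
Exhaled fraction f = 1 − e^(−t/τ) → t = −τ·ln(1 − f) = −0.323·ln(0.02) = 1.264 s.

1.26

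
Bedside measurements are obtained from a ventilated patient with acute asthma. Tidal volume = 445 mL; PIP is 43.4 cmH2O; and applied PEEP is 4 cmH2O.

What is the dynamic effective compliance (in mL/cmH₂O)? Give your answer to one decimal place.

Dynamic compliance = Vt / (PIP − PEEP) = 445 / (43.4 − 4) = 445 / 39.4 = 11.294 mL/cmH2O.

11.3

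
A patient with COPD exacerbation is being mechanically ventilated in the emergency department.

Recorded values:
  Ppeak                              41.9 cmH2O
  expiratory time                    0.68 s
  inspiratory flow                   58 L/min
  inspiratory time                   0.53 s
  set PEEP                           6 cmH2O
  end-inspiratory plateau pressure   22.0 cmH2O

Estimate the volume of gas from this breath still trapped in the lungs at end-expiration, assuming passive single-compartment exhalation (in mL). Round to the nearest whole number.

183

Flow: 58 L/min ÷ 60 = 0.9667 L/s.
Vt = flow × Ti = 0.9667 L/s × 0.53 s × 1000 mL/L = 512.35 mL.
R = (PIP − Pplat)/V̇ = (41.9 − 22.0) / 0.9667 = 19.9/0.9667 = 20.585 cmH2O·s/L.
C = Vt/(Pplat − PEEP) = 512.35 / (22.0 − 6) = 512.35/16.0 = 32.022 mL/cmH2O.
τ = R × C = 20.585 × 0.03202 L/cmH2O = 0.6591 s.
Fraction remaining = e^(−Te/τ) = e^(−0.68/0.6591) = 0.3564.
Trapped volume = 512.35 × 0.3564 = 182.6 mL.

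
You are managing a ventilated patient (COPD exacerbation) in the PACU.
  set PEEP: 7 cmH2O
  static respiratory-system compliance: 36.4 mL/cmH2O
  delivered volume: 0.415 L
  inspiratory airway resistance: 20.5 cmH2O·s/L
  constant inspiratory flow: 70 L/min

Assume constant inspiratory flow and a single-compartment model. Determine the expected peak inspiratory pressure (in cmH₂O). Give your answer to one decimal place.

42.3

Flow: 70 L/min ÷ 60 = 1.1667 L/s.
Equation of motion (constant flow): PIP = Vt/C + R·V̇ + PEEP.
PIP = 415/36.4 + 20.5×1.1667 + 7 = 11.401 + 23.917 + 7 = 42.318 cmH2O.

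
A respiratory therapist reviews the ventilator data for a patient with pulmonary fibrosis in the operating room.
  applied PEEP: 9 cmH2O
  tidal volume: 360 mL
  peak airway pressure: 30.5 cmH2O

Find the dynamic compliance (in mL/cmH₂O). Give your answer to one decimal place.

16.7

Dynamic compliance = Vt / (PIP − PEEP) = 360 / (30.5 − 9) = 360 / 21.5 = 16.744 mL/cmH2O.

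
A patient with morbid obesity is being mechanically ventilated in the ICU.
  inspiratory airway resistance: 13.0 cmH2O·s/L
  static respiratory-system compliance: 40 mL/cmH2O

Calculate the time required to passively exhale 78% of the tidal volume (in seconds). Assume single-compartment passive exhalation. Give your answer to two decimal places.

0.79

τ = R × C = 13.0 × 40 mL/cmH2O = 13.0 × 0.040 L/cmH2O = 0.52 s.
Exhaled fraction f = 1 − e^(−t/τ) → t = −τ·ln(1 − f) = −0.52·ln(0.22) = 0.7873 s.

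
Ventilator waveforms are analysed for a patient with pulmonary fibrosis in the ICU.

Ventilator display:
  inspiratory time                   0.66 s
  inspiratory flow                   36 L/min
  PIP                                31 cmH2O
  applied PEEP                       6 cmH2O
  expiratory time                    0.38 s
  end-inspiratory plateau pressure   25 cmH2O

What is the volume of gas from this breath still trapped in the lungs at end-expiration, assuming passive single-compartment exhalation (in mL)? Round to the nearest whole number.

64

Flow: 36 L/min ÷ 60 = 0.6 L/s.
Vt = flow × Ti = 0.6 L/s × 0.66 s × 1000 mL/L = 396.0 mL.
R = (PIP − Pplat)/V̇ = (31 − 25) / 0.6 = 6.0/0.6 = 10.0 cmH2O·s/L.
C = Vt/(Pplat − PEEP) = 396.0 / (25 − 6) = 396.0/19.0 = 20.842 mL/cmH2O.
τ = R × C = 10.0 × 0.02084 L/cmH2O = 0.2084 s.
Fraction remaining = e^(−Te/τ) = e^(−0.38/0.2084) = 0.1615.
Trapped volume = 396.0 × 0.1615 = 63.954 mL.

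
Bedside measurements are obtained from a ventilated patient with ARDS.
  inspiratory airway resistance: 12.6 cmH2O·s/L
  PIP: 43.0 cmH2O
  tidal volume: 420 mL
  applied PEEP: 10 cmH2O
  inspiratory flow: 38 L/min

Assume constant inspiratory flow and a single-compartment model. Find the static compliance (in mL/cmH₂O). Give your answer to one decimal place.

Flow: 38 L/min ÷ 60 = 0.6333 L/s.
Equation of motion (constant flow): PIP = Vt/C + R·V̇ + PEEP.
Vt/C = PIP − R·V̇ − PEEP = 43.0 − 12.6×0.6333 − 10 = 43.0 − 7.98 − 10 = 25.02 cmH2O.
C = Vt / 25.02 = 420 / 25.02 = 16.787 mL/cmH2O.

16.8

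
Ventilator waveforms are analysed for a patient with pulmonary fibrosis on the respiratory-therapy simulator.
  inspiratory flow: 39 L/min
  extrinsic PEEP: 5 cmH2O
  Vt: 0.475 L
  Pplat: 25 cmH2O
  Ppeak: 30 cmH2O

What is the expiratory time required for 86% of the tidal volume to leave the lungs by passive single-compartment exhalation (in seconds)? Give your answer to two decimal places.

Flow: 39 L/min ÷ 60 = 0.65 L/s.
R = (PIP − Pplat)/V̇ = (30 − 25) / 0.65 = 5.0/0.65 = 7.692 cmH2O·s/L.
C = Vt/(Pplat − PEEP) = 475.0 / (25 − 5) = 475.0/20.0 = 23.75 mL/cmH2O.
τ = R × C = 7.692 × 0.02375 L/cmH2O = 0.1827 s.
t = −τ·ln(1 − 0.86) = −0.1827·ln(0.14) = 0.3592 s.

0.36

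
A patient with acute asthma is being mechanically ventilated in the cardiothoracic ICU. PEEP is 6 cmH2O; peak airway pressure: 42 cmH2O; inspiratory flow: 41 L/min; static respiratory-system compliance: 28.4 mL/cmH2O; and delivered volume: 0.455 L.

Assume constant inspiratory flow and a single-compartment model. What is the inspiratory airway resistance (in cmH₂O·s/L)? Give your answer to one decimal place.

29.2

Flow: 41 L/min ÷ 60 = 0.6833 L/s.
Equation of motion (constant flow): PIP = Vt/C + R·V̇ + PEEP.
R·V̇ = PIP − Vt/C − PEEP = 42 − 455/28.4 − 6 = 42 − 16.021 − 6 = 19.979 cmH2O.
R = 19.979 / 0.6833 = 29.239 cmH2O·s/L.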